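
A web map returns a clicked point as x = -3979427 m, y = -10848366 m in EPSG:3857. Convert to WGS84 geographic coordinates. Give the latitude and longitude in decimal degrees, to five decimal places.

lat -69.31190°, lon -35.74780°

R = 6378137 m. λ = x/R = -35.74780096°.
φ = 2·arctan(exp(y/R)) − 90° = 2·arctan(0.18253) − 90° = -69.31190076°.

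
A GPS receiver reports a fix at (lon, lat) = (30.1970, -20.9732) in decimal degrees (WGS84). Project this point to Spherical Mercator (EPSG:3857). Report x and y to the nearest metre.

x 3361515 m, y -2388683 m

Web Mercator is spherical with R = a = 6378137 m.
x = R·λ = 6378137 × 0.527037074 = 3361514.663 m.
y = R·ln tan(π/4 + φ/2) = 6378137 × -0.374511125 = -2388683.261 m.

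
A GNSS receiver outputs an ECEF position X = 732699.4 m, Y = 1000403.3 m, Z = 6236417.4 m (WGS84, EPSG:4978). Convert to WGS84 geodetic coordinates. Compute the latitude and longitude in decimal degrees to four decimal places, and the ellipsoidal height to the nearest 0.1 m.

λ = atan2(Y, X) = 53.78080267°; p = √(X²+Y²) = 1240022.2 m.
Bowring's method on WGS84 (a = 6378137 m, b = 6356752.314 m) gives φ = 78.82759979°, h = 941.059 m.

lat 78.8276°, lon 53.7808°, h 941.1 m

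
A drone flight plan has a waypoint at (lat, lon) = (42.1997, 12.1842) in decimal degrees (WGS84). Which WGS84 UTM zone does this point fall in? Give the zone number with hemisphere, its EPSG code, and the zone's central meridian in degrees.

UTM zone = ⌊(λ + 180)/6⌋ + 1; 12.1842° ∈ [12°, 18°) → zone 33.
Hemisphere: N (φ ≥ 0).
Central meridian λ₀ = 6×33 − 183 = 15°.
EPSG code: 32633.

Zone 33N (EPSG:32633), central meridian 15°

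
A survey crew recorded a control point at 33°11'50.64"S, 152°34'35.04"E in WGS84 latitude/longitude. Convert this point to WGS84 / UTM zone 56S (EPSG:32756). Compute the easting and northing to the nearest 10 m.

Zone 56 central meridian λ₀ = 6×56 − 183 = 153°; Δλ = -0.4236°.
Transverse Mercator on WGS84 with k₀ = 0.9996 gives E = 460517.261 m, N = 6326749.013 m.

E 460520 m, N 6326750 m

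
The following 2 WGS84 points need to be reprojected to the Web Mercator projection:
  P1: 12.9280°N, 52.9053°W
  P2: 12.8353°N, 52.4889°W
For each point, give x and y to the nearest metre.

Web Mercator: x = R·λ, y = R·ln tan(π/4+φ/2), R = 6378137 m.
P1 (12.9280°, -52.9053°) → (-5889391.056, 1451507.632) m.
P2 (12.8353°, -52.4889°) → (-5843037.620, 1440921.899) m.

P1: x -5889391 m, y 1451508 m; P2: x -5843038 m, y 1440922 m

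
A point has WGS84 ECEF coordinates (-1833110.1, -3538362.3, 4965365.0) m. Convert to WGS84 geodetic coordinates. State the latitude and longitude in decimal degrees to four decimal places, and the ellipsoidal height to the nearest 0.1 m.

lat 51.4385°, lon -117.3872°, h 1617.6 m

λ = atan2(Y, X) = -117.38720058°; p = √(X²+Y²) = 3985009.5 m.
Bowring's method on WGS84 (a = 6378137 m, b = 6356752.314 m) gives φ = 51.43849981°, h = 1617.611 m.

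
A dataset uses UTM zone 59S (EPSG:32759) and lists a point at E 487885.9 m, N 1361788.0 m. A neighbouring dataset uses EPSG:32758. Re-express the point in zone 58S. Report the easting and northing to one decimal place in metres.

UTM 59S → geographic: φ = -77.81889993°, λ = 170.48569793°.
UTM 58S (λ₀ = 165°) forward: E = 629034.335 m, N = 1355798.093 m.

E 629034.3 m, N 1355798.1 m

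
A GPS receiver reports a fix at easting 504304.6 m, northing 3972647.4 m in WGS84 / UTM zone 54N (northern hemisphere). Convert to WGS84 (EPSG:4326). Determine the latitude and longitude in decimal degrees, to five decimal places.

Zone 54N: λ₀ = 141°, k₀ = 0.9996, false easting 500000 m.
Meridian distance M = (N − FN)/k₀ = 3974237.1 m.
Inverse transverse Mercator on WGS84 gives φ = 35.89809999°, λ = 141.04769987°.

lat 35.89810°, lon 141.04770°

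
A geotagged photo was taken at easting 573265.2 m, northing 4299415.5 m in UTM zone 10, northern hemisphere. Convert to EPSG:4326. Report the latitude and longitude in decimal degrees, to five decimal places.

lat 38.84050°, lon -122.15580°

Zone 10N: λ₀ = -123°, k₀ = 0.9996, false easting 500000 m.
Meridian distance M = (N − FN)/k₀ = 4301136.0 m.
Inverse transverse Mercator on WGS84 gives φ = 38.84050038°, λ = -122.15579962°.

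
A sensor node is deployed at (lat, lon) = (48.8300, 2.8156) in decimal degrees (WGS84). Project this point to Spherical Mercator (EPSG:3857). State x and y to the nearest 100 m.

x 313400 m, y 6246100 m

Web Mercator is spherical with R = a = 6378137 m.
x = R·λ = 6378137 × 0.049141490 = 313431.158 m.
y = R·ln tan(π/4 + φ/2) = 6378137 × 0.979293017 = 6246065.025 m.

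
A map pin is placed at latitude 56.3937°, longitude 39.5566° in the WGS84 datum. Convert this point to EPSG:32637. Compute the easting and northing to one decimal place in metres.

Zone 37 central meridian λ₀ = 6×37 − 183 = 39°; Δλ = +0.5566°.
Transverse Mercator on WGS84 with k₀ = 0.9996 gives E = 534359.996 m, N = 6250037.739 m.

E 534360.0 m, N 6250037.7 m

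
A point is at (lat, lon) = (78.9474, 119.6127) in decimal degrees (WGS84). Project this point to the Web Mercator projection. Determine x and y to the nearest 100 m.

Web Mercator is spherical with R = a = 6378137 m.
x = R·λ = 6378137 × 2.087635442 = 13315224.856 m.
y = R·ln tan(π/4 + φ/2) = 6378137 × 2.335600698 = 14896781.227 m.

x 13315200 m, y 14896800 m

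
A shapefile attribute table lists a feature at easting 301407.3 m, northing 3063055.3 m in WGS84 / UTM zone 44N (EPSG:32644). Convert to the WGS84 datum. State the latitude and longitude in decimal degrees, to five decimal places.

Zone 44N: λ₀ = 81°, k₀ = 0.9996, false easting 500000 m.
Meridian distance M = (N − FN)/k₀ = 3064281.0 m.
Inverse transverse Mercator on WGS84 gives φ = 27.67710033°, λ = 78.98639955°.

lat 27.67710°, lon 78.98640°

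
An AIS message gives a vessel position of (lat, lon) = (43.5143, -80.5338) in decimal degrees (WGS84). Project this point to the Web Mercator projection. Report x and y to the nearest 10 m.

Web Mercator is spherical with R = a = 6378137 m.
x = R·λ = 6378137 × -1.405579969 = -8964981.608 m.
y = R·ln tan(π/4 + φ/2) = 6378137 × 0.845165929 = 5390584.081 m.

x -8964980 m, y 5390580 m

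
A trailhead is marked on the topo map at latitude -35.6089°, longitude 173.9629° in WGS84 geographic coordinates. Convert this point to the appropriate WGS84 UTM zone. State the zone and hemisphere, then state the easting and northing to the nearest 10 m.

Zone 59S: E 768390 m, N 6055390 m

Longitude 173.9629° lies in the 6° band [168°, 174°), giving zone 59; latitude is south of the equator, so 59S.
Zone 59 central meridian λ₀ = 6×59 − 183 = 171°; Δλ = +2.9629°.
Transverse Mercator on WGS84 with k₀ = 0.9996 gives E = 768390.247 m, N = 6055386.182 m.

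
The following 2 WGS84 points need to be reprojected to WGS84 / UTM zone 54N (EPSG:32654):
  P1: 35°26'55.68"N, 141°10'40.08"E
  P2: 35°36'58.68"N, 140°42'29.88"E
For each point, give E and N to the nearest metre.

P1: E 516135 m, N 3922830 m; P2: E 473583 m, N 3941431 m

UTM zone 54N: λ₀ = 141°, k₀ = 0.9996.
P1 (35.4488°, 141.1778°) → (516135.468, 3922829.645) m.
P2 (35.6163°, 140.7083°) → (473582.973, 3941431.038) m.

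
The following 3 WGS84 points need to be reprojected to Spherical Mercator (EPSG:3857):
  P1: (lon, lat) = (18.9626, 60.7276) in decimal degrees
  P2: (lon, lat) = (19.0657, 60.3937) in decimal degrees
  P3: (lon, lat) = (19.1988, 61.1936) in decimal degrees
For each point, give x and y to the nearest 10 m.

Web Mercator: x = R·λ, y = R·ln tan(π/4+φ/2), R = 6378137 m.
P1 (60.7276°, 18.9626°) → (2110906.976, 8563542.588) m.
P2 (60.3937°, 19.0657°) → (2122384.016, 8487917.336) m.
P3 (61.1936°, 19.1988°) → (2137200.640, 8670412.764) m.

P1: x 2110910 m, y 8563540 m; P2: x 2122380 m, y 8487920 m; P3: x 2137200 m, y 8670410 m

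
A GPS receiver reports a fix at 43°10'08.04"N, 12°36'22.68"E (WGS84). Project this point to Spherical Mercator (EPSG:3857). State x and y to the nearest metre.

Web Mercator is spherical with R = a = 6378137 m.
x = R·λ = 6378137 × 0.220021441 = 1403326.897 m.
y = R·ln tan(π/4 + φ/2) = 6378137 × 0.836876910 = 5337715.587 m.

x 1403327 m, y 5337716 m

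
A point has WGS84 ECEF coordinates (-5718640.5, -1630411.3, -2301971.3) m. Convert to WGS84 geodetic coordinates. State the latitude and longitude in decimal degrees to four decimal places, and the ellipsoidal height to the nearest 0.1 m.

λ = atan2(Y, X) = -164.08689986°; p = √(X²+Y²) = 5946519.2 m.
Bowring's method on WGS84 (a = 6378137 m, b = 6356752.314 m) gives φ = -21.29189974°, h = 1194.343 m.

lat -21.2919°, lon -164.0869°, h 1194.3 m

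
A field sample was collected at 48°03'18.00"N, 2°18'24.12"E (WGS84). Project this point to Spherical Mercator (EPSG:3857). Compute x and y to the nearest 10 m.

Web Mercator is spherical with R = a = 6378137 m.
x = R·λ = 6378137 × 0.040259510 = 256780.669 m.
y = R·ln tan(π/4 + φ/2) = 6378137 × 0.958902225 = 6116009.758 m.

x 256780 m, y 6116010 m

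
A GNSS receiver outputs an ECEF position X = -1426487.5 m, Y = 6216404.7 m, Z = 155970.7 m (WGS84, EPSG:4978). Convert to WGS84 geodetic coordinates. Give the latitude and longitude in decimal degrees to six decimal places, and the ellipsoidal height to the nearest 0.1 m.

lat 1.410300°, lon 102.924000°, h 1756.8 m

λ = atan2(Y, X) = 102.92399990°; p = √(X²+Y²) = 6377974.1 m.
Bowring's method on WGS84 (a = 6378137 m, b = 6356752.314 m) gives φ = 1.41029992°, h = 1756.788 m.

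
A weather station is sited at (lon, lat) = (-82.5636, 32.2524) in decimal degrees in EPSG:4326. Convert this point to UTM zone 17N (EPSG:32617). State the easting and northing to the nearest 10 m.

Zone 17 central meridian λ₀ = 6×17 − 183 = -81°; Δλ = -1.5636°.
Transverse Mercator on WGS84 with k₀ = 0.9996 gives E = 352707.708 m, N = 3569485.580 m.

E 352710 m, N 3569490 m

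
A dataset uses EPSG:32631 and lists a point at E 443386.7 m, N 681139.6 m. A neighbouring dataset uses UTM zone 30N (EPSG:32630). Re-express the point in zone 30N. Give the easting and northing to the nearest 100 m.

E 1108100 m, N 684200 m

UTM 31N → geographic: φ = 6.16200010°, λ = 2.48830043°.
UTM 30N (λ₀ = -3°) forward: E = 1108120.712 m, N = 684246.056 m.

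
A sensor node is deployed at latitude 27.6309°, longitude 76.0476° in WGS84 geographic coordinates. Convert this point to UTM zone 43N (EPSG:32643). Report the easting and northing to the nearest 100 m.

E 603400 m, N 3056800 m

Zone 43 central meridian λ₀ = 6×43 − 183 = 75°; Δλ = +1.0476°.
Transverse Mercator on WGS84 with k₀ = 0.9996 gives E = 603354.812 m, N = 3056754.607 m.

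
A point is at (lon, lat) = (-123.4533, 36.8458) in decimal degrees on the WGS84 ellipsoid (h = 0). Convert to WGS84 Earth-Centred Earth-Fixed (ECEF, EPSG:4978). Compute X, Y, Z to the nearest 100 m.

WGS84: a = 6378137 m, e² = 0.006694380; N(φ) = a/√(1−e²sin²φ) = 6385827.851 m.
X = (N+h)·cosφ·cosλ = -2817074.577 m; Y = (N+h)·cosφ·sinλ = -4263681.971 m; Z = (N(1−e²)+h)·sinφ = 3803712.645 m.

X -2817100 m, Y -4263700 m, Z 3803700 m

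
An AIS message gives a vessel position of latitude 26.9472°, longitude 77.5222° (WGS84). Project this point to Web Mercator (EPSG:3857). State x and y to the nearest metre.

Web Mercator is spherical with R = a = 6378137 m.
x = R·λ = 6378137 × 1.353017633 = 8629731.829 m.
y = R·ln tan(π/4 + φ/2) = 6378137 × 0.488681355 = 3116876.634 m.

x 8629732 m, y 3116877 m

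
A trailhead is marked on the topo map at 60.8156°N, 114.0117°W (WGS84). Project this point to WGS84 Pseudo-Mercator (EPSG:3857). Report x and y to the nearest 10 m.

x -12691720 m, y 8583600 m

Web Mercator is spherical with R = a = 6378137 m.
x = R·λ = 6378137 × -1.989879551 = -12691724.388 m.
y = R·ln tan(π/4 + φ/2) = 6378137 × 1.345785547 = 8583604.593 m.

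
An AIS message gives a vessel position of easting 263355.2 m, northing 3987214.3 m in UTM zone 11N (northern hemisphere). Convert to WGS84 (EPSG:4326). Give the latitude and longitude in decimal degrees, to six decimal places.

Zone 11N: λ₀ = -117°, k₀ = 0.9996, false easting 500000 m.
Meridian distance M = (N − FN)/k₀ = 3988809.8 m.
Inverse transverse Mercator on WGS84 gives φ = 36.00070023°, λ = -119.62540026°.

lat 36.000700°, lon -119.625400°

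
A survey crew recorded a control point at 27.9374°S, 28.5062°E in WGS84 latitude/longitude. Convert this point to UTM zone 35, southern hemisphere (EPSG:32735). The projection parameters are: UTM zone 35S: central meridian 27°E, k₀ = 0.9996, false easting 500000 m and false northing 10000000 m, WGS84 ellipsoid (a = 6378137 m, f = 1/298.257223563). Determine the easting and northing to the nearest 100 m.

E 648200 m, N 6908800 m

Zone 35 central meridian λ₀ = 6×35 − 183 = 27°; Δλ = +1.5062°.
Transverse Mercator on WGS84 with k₀ = 0.9996 gives E = 648188.523 m, N = 6908819.427 m.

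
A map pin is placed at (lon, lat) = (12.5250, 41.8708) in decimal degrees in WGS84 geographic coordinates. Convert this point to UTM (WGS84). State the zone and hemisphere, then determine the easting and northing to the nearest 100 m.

Longitude 12.5250° lies in the 6° band [12°, 18°), giving zone 33; latitude is north of the equator, so 33N.
Zone 33 central meridian λ₀ = 6×33 − 183 = 15°; Δλ = -2.4750°.
Transverse Mercator on WGS84 with k₀ = 0.9996 gives E = 294605.201 m, N = 4638393.399 m.

Zone 33N: E 294600 m, N 4638400 m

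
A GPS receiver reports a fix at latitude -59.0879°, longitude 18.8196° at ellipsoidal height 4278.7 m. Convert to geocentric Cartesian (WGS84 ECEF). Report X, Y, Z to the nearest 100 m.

WGS84: a = 6378137 m, e² = 0.006694380; N(φ) = a/√(1−e²sin²φ) = 6393909.966 m.
X = (N+h)·cosφ·cosλ = 3111172.444 m; Y = (N+h)·cosφ·sinλ = 1060317.256 m; Z = (N(1−e²)+h)·sinφ = -5452643.800 m.

X 3111200 m, Y 1060300 m, Z -5452600 m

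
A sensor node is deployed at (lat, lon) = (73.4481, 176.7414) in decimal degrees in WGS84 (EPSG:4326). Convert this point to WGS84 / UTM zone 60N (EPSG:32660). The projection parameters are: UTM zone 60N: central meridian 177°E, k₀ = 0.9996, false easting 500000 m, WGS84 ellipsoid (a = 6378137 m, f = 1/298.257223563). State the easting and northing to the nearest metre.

E 491777 m, N 8150486 m

Zone 60 central meridian λ₀ = 6×60 − 183 = 177°; Δλ = -0.2586°.
Transverse Mercator on WGS84 with k₀ = 0.9996 gives E = 491776.963 m, N = 8150485.533 m.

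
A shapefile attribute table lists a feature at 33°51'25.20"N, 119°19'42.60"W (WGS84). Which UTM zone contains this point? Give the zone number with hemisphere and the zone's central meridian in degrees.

Zone 11N, central meridian -117°

UTM zone = ⌊(λ + 180)/6⌋ + 1; -119.3285° ∈ [-120°, -114°) → zone 11.
Hemisphere: N (φ ≥ 0).
Central meridian λ₀ = 6×11 − 183 = -117°.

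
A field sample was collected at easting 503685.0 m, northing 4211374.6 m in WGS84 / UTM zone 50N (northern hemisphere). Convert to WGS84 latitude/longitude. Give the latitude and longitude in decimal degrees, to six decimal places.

lat 38.050100°, lon 117.042000°

Zone 50N: λ₀ = 117°, k₀ = 0.9996, false easting 500000 m.
Meridian distance M = (N − FN)/k₀ = 4213059.8 m.
Inverse transverse Mercator on WGS84 gives φ = 38.05010022°, λ = 117.04200025°.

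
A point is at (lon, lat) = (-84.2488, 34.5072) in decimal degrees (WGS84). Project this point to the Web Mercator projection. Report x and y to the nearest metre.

Web Mercator is spherical with R = a = 6378137 m.
x = R·λ = 6378137 × -1.470418951 = -9378533.516 m.
y = R·ln tan(π/4 + φ/2) = 6378137 × 0.642368081 = 4097111.628 m.

x -9378534 m, y 4097112 m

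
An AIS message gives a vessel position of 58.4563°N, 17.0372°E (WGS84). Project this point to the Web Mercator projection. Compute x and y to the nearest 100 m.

x 1896600 m, y 8063800 m

Web Mercator is spherical with R = a = 6378137 m.
x = R·λ = 6378137 × 0.297355235 = 1896572.429 m.
y = R·ln tan(π/4 + φ/2) = 6378137 × 1.264285953 = 8063789.017 m.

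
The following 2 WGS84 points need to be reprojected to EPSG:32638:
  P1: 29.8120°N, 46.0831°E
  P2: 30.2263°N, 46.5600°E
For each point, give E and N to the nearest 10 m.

P1: E 604660 m, N 3298450 m; P2: E 650130 m, N 3344890 m

UTM zone 38N: λ₀ = 45°, k₀ = 0.9996.
P1 (29.8120°, 46.0831°) → (604662.001, 3298445.574) m.
P2 (30.2263°, 46.5600°) → (650125.061, 3344890.670) m.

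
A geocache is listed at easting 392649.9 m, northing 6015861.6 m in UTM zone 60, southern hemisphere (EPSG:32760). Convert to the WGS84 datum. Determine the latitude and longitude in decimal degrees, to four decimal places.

lat -35.9958°, lon 175.8090°

Zone 60S: λ₀ = 177°, k₀ = 0.9996, false easting 500000 m, false northing 10000000 m.
Meridian distance M = (N − FN)/k₀ = -3985732.7 m.
Inverse transverse Mercator on WGS84 gives φ = -35.99579987°, λ = 175.80900002°.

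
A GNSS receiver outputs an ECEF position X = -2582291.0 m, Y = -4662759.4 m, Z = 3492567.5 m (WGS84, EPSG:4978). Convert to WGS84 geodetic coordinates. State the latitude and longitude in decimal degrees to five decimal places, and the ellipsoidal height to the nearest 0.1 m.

lat 33.41180°, lon -118.97820°, h 717.1 m

λ = atan2(Y, X) = -118.97819973°; p = √(X²+Y²) = 5330061.2 m.
Bowring's method on WGS84 (a = 6378137 m, b = 6356752.314 m) gives φ = 33.41179997°, h = 717.054 m.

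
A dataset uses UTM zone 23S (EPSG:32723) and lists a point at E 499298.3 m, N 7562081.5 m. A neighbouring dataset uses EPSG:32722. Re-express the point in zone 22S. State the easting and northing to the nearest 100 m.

E 1119200 m, N 7549900 m

UTM 23S → geographic: φ = -22.04599961°, λ = -45.00680024°.
UTM 22S (λ₀ = -51°) forward: E = 1119239.965 m, N = 7549894.570 m.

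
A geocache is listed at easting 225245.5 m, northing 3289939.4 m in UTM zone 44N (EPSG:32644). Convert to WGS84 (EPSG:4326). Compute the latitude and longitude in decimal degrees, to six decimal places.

lat 29.709200°, lon 78.160100°

Zone 44N: λ₀ = 81°, k₀ = 0.9996, false easting 500000 m.
Meridian distance M = (N − FN)/k₀ = 3291255.9 m.
Inverse transverse Mercator on WGS84 gives φ = 29.70919963°, λ = 78.16009978°.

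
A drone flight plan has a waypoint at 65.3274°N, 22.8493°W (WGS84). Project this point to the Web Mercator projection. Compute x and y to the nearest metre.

x -2543572 m, y 9695143 m

Web Mercator is spherical with R = a = 6378137 m.
x = R·λ = 6378137 × -0.398795517 = -2543572.441 m.
y = R·ln tan(π/4 + φ/2) = 6378137 × 1.520058807 = 9695143.320 m.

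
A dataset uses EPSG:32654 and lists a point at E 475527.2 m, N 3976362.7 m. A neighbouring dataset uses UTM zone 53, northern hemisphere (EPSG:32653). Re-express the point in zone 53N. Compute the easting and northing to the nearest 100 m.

E 1017000 m, N 3991500 m

UTM 54N → geographic: φ = 35.93130033°, λ = 140.72870047°.
UTM 53N (λ₀ = 135°) forward: E = 1017031.324 m, N = 3991525.984 m.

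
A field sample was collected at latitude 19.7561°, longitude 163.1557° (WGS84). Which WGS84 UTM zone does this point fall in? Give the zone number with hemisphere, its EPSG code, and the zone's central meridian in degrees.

Zone 58N (EPSG:32658), central meridian 165°

UTM zone = ⌊(λ + 180)/6⌋ + 1; 163.1557° ∈ [162°, 168°) → zone 58.
Hemisphere: N (φ ≥ 0).
Central meridian λ₀ = 6×58 − 183 = 165°.
EPSG code: 32658.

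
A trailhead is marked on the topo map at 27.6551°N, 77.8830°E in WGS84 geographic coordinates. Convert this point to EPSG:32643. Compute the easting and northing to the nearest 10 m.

Zone 43 central meridian λ₀ = 6×43 − 183 = 75°; Δλ = +2.8830°.
Transverse Mercator on WGS84 with k₀ = 0.9996 gives E = 784430.030 m, N = 3062320.231 m.

E 784430 m, N 3062320 m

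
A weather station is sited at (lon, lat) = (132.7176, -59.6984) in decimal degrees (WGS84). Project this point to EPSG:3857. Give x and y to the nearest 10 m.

Web Mercator is spherical with R = a = 6378137 m.
x = R·λ = 6378137 × 2.316359095 = 14774055.651 m.
y = R·ln tan(π/4 + φ/2) = 6378137 × -1.306477726 = -8332893.924 m.

x 14774060 m, y -8332890 m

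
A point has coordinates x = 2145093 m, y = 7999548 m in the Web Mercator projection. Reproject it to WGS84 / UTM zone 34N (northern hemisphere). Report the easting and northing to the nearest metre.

E 398167 m, N 6447062 m

Web Mercator inverse (R = 6378137 m) → φ = 58.15309969°, λ = 19.26969828°.
UTM 34N forward: E = 398166.991 m, N = 6447061.758 m.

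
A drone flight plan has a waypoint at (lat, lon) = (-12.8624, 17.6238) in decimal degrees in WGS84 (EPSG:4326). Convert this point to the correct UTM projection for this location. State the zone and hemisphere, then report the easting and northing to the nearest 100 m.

Zone 33S: E 784800 m, N 8576600 m

Longitude 17.6238° lies in the 6° band [12°, 18°), giving zone 33; latitude is south of the equator, so 33S.
Zone 33 central meridian λ₀ = 6×33 − 183 = 15°; Δλ = +2.6238°.
Transverse Mercator on WGS84 with k₀ = 0.9996 gives E = 784774.667 m, N = 8576628.590 m.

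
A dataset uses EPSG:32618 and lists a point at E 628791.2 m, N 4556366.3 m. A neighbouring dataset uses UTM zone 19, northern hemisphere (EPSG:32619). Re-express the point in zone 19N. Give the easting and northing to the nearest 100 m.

E 125300 m, N 4564800 m

UTM 18N → geographic: φ = 41.14840010°, λ = -73.46519976°.
UTM 19N (λ₀ = -69°) forward: E = 125262.054 m, N = 4564849.922 m.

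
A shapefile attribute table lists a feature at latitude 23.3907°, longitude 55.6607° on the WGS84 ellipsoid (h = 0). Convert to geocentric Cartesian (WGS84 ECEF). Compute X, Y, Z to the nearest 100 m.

X 3303900 m, Y 4836200 m, Z 2516500 m

WGS84: a = 6378137 m, e² = 0.006694380; N(φ) = a/√(1−e²sin²φ) = 6381504.415 m.
X = (N+h)·cosφ·cosλ = 3303927.567 m; Y = (N+h)·cosφ·sinλ = 4836247.566 m; Z = (N(1−e²)+h)·sinφ = 2516490.478 m.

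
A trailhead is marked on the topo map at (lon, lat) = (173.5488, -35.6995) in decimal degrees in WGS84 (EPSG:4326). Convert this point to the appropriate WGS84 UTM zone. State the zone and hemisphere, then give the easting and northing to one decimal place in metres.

Longitude 173.5488° lies in the 6° band [168°, 174°), giving zone 59; latitude is south of the equator, so 59S.
Zone 59 central meridian λ₀ = 6×59 − 183 = 171°; Δλ = +2.5488°.
Transverse Mercator on WGS84 with k₀ = 0.9996 gives E = 730610.076 m, N = 6046386.254 m.

Zone 59S: E 730610.1 m, N 6046386.3 m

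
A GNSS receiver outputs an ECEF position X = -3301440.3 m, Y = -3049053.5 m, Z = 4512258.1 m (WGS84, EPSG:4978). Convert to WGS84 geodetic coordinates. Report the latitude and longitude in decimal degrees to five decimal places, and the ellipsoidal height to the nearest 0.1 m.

lat 45.30840°, lon -137.27590°, h 1040.5 m

λ = atan2(Y, X) = -137.27590052°; p = √(X²+Y²) = 4494022.2 m.
Bowring's method on WGS84 (a = 6378137 m, b = 6356752.314 m) gives φ = 45.30839998°, h = 1040.478 m.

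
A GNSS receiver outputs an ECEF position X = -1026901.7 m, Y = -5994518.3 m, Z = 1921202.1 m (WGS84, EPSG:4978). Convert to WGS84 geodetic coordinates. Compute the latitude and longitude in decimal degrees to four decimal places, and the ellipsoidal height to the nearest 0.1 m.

λ = atan2(Y, X) = -99.72080017°; p = √(X²+Y²) = 6081839.9 m.
Bowring's method on WGS84 (a = 6378137 m, b = 6356752.314 m) gives φ = 17.64170005°, h = 1883.570 m.

lat 17.6417°, lon -99.7208°, h 1883.6 m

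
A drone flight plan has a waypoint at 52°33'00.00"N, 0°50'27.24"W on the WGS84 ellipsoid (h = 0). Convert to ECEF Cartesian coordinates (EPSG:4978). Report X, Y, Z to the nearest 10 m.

WGS84: a = 6378137 m, e² = 0.006694380; N(φ) = a/√(1−e²sin²φ) = 6391634.879 m.
X = (N+h)·cosφ·cosλ = 3886135.600 m; Y = (N+h)·cosφ·sinλ = -57038.862 m; Z = (N(1−e²)+h)·sinφ = 5040249.725 m.

X 3886140 m, Y -57040 m, Z 5040250 m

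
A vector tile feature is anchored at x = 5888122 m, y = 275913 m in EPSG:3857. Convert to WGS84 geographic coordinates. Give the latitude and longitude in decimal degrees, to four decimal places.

lat 2.4778°, lon 52.8939°

R = 6378137 m. λ = x/R = 52.89389987°.
φ = 2·arctan(exp(y/R)) − 90° = 2·arctan(1.04421) − 90° = 2.47779596°.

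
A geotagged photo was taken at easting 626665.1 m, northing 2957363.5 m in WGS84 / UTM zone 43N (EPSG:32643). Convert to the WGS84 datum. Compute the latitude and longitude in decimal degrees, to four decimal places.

Zone 43N: λ₀ = 75°, k₀ = 0.9996, false easting 500000 m.
Meridian distance M = (N − FN)/k₀ = 2958546.9 m.
Inverse transverse Mercator on WGS84 gives φ = 26.73179998°, λ = 76.27359990°.

lat 26.7318°, lon 76.2736°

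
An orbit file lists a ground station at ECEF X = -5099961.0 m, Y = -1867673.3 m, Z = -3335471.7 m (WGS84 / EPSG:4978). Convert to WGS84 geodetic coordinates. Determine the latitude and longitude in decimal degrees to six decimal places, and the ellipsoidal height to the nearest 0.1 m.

λ = atan2(Y, X) = -159.88659993°; p = √(X²+Y²) = 5431188.2 m.
Bowring's method on WGS84 (a = 6378137 m, b = 6356752.314 m) gives φ = -31.72730014°, h = 1372.416 m.

lat -31.727300°, lon -159.886600°, h 1372.4 m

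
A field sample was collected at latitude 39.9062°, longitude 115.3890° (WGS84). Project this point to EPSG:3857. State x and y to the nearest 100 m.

x 12845000 m, y 4852300 m

Web Mercator is spherical with R = a = 6378137 m.
x = R·λ = 6378137 × 2.013917971 = 12845044.723 m.
y = R·ln tan(π/4 + φ/2) = 6378137 × 0.760774011 = 4852320.867 m.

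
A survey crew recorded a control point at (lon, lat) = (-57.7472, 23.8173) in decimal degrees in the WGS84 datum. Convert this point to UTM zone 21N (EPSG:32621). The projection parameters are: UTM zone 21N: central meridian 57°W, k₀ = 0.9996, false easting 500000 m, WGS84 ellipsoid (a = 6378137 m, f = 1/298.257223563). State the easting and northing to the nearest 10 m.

E 423890 m, N 2634200 m

Zone 21 central meridian λ₀ = 6×21 − 183 = -57°; Δλ = -0.7472°.
Transverse Mercator on WGS84 with k₀ = 0.9996 gives E = 423893.115 m, N = 2634199.754 m.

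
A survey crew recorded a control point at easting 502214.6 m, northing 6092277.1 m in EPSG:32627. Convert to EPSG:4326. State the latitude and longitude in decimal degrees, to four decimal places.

lat 54.9774°, lon -20.9654°

Zone 27N: λ₀ = -21°, k₀ = 0.9996, false easting 500000 m.
Meridian distance M = (N − FN)/k₀ = 6094715.0 m.
Inverse transverse Mercator on WGS84 gives φ = 54.97740029°, λ = -20.96539930°.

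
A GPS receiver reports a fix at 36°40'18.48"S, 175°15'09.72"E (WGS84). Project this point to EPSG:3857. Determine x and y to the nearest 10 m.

Web Mercator is spherical with R = a = 6378137 m.
x = R·λ = 6378137 × 3.058736638 = 19509041.324 m.
y = R·ln tan(π/4 + φ/2) = 6378137 × -0.688830946 = -4393458.141 m.

x 19509040 m, y -4393460 m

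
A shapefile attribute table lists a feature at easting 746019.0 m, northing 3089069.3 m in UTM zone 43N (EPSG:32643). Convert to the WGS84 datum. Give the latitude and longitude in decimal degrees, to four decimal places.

lat 27.9039°, lon 77.4995°

Zone 43N: λ₀ = 75°, k₀ = 0.9996, false easting 500000 m.
Meridian distance M = (N − FN)/k₀ = 3090305.4 m.
Inverse transverse Mercator on WGS84 gives φ = 27.90389974°, λ = 77.49950008°.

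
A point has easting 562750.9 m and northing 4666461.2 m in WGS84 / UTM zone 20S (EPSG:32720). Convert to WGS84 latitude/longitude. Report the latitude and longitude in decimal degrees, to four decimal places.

lat -48.1520°, lon -62.1563°

Zone 20S: λ₀ = -63°, k₀ = 0.9996, false easting 500000 m, false northing 10000000 m.
Meridian distance M = (N − FN)/k₀ = -5335673.1 m.
Inverse transverse Mercator on WGS84 gives φ = -48.15200007°, λ = -62.15629977°.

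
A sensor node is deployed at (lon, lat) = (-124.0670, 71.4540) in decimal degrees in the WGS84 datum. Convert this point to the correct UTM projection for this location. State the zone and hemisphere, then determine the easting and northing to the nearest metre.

Longitude -124.0670° lies in the 6° band [-126°, -120°), giving zone 10; latitude is north of the equator, so 10N.
Zone 10 central meridian λ₀ = 6×10 − 183 = -123°; Δλ = -1.0670°.
Transverse Mercator on WGS84 with k₀ = 0.9996 gives E = 462123.526 m, N = 7928366.900 m.

Zone 10N: E 462124 m, N 7928367 m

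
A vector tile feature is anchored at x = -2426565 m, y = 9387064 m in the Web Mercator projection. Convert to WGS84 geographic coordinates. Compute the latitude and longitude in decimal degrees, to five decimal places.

R = 6378137 m. λ = x/R = -21.79820427°.
φ = 2·arctan(exp(y/R)) − 90° = 2·arctan(4.35688) − 90° = 64.14649952°.

lat 64.14650°, lon -21.79820°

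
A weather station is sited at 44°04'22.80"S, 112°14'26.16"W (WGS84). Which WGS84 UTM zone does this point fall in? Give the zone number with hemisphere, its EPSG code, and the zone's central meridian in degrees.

UTM zone = ⌊(λ + 180)/6⌋ + 1; -112.2406° ∈ [-114°, -108°) → zone 12.
Hemisphere: S (φ < 0).
Central meridian λ₀ = 6×12 − 183 = -111°.
EPSG code: 32712.

Zone 12S (EPSG:32712), central meridian -111°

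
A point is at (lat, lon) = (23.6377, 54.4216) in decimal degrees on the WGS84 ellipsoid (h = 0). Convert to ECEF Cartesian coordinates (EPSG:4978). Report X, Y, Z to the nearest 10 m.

WGS84: a = 6378137 m, e² = 0.006694380; N(φ) = a/√(1−e²sin²φ) = 6381571.863 m.
X = (N+h)·cosφ·cosλ = 3401387.255 m; Y = (N+h)·cosφ·sinλ = 4754793.497 m; Z = (N(1−e²)+h)·sinφ = 2541574.447 m.

X 3401390 m, Y 4754790 m, Z 2541570 m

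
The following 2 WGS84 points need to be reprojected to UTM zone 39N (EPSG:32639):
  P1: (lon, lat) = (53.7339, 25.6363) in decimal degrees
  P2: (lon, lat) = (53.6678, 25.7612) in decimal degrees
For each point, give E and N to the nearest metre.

UTM zone 39N: λ₀ = 51°, k₀ = 0.9996.
P1 (25.6363°, 53.7339°) → (774504.937, 2838242.307) m.
P2 (25.7612°, 53.6678°) → (767585.257, 2851947.517) m.

P1: E 774505 m, N 2838242 m; P2: E 767585 m, N 2851948 m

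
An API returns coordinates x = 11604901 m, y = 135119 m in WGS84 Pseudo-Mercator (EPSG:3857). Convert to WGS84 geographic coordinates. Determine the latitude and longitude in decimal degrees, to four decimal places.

R = 6378137 m. λ = x/R = 104.24859939°.
φ = 2·arctan(exp(y/R)) − 90° = 2·arctan(1.02141) − 90° = 1.21370385°.

lat 1.2137°, lon 104.2486°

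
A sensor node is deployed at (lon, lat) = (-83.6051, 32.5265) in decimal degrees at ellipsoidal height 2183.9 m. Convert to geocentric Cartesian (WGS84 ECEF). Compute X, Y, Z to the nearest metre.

X 599754 m, Y -5351229 m, Z 3410976 m

WGS84: a = 6378137 m, e² = 0.006694380; N(φ) = a/√(1−e²sin²φ) = 6384318.139 m.
X = (N+h)·cosφ·cosλ = 599754.175 m; Y = (N+h)·cosφ·sinλ = -5351228.829 m; Z = (N(1−e²)+h)·sinφ = 3410975.572 m.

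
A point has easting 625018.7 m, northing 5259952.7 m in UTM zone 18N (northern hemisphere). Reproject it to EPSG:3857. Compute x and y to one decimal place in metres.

Unproject from UTM 18N (λ₀ = -75°) → φ = 47.48100011°, λ = -73.34059997°.
Web Mercator (R = 6378137 m): x = -8164238.243 m, y = 6020942.004 m.

x -8164238.2 m, y 6020942.0 m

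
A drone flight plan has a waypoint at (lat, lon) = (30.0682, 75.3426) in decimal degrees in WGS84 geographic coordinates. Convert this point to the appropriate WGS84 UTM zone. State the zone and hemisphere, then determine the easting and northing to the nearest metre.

Zone 43N: E 533020 m, N 3326392 m

Longitude 75.3426° lies in the 6° band [72°, 78°), giving zone 43; latitude is north of the equator, so 43N.
Zone 43 central meridian λ₀ = 6×43 − 183 = 75°; Δλ = +0.3426°.
Transverse Mercator on WGS84 with k₀ = 0.9996 gives E = 533020.459 m, N = 3326391.968 m.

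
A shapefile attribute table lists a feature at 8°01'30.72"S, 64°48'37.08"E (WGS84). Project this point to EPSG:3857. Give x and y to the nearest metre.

x 7214650 m, y -896297 m

Web Mercator is spherical with R = a = 6378137 m.
x = R·λ = 6378137 × 1.131153124 = 7214649.594 m.
y = R·ln tan(π/4 + φ/2) = 6378137 × -0.140526404 = -896296.659 m.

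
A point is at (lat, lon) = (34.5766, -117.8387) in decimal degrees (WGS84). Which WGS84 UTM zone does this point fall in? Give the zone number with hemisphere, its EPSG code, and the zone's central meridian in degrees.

UTM zone = ⌊(λ + 180)/6⌋ + 1; -117.8387° ∈ [-120°, -114°) → zone 11.
Hemisphere: N (φ ≥ 0).
Central meridian λ₀ = 6×11 − 183 = -117°.
EPSG code: 32611.

Zone 11N (EPSG:32611), central meridian -117°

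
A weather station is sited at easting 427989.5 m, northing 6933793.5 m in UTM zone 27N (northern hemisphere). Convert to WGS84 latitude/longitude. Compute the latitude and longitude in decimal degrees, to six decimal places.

lat 62.528100°, lon -22.399199°

Zone 27N: λ₀ = -21°, k₀ = 0.9996, false easting 500000 m.
Meridian distance M = (N − FN)/k₀ = 6936568.1 m.
Inverse transverse Mercator on WGS84 gives φ = 62.52810044°, λ = -22.39919945°.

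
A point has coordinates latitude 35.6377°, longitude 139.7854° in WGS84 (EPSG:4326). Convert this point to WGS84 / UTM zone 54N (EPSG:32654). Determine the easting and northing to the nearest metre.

E 390030 m, N 3944445 m

Zone 54 central meridian λ₀ = 6×54 − 183 = 141°; Δλ = -1.2146°.
Transverse Mercator on WGS84 with k₀ = 0.9996 gives E = 390029.809 m, N = 3944444.517 m.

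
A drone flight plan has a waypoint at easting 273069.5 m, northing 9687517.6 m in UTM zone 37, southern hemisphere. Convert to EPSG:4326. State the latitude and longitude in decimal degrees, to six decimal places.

lat -2.825300°, lon 36.958600°

Zone 37S: λ₀ = 39°, k₀ = 0.9996, false easting 500000 m, false northing 10000000 m.
Meridian distance M = (N − FN)/k₀ = -312607.4 m.
Inverse transverse Mercator on WGS84 gives φ = -2.82529991°, λ = 36.95860040°.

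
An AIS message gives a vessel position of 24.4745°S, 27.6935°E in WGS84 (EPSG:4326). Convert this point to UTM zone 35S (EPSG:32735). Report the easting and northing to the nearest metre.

E 570277 m, N 7293062 m

Zone 35 central meridian λ₀ = 6×35 − 183 = 27°; Δλ = +0.6935°.
Transverse Mercator on WGS84 with k₀ = 0.9996 gives E = 570276.726 m, N = 7293061.869 m.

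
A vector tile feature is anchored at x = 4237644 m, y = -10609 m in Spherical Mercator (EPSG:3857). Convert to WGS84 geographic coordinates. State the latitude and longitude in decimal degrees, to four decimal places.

lat -0.0953°, lon 38.0674°

R = 6378137 m. λ = x/R = 38.06740374°.
φ = 2·arctan(exp(y/R)) − 90° = 2·arctan(0.99834) − 90° = -0.09530222°.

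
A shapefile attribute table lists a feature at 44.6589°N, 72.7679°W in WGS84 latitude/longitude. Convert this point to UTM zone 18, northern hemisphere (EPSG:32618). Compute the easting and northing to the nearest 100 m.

E 677000 m, N 4947500 m

Zone 18 central meridian λ₀ = 6×18 − 183 = -75°; Δλ = +2.2321°.
Transverse Mercator on WGS84 with k₀ = 0.9996 gives E = 676964.890 m, N = 4947483.152 m.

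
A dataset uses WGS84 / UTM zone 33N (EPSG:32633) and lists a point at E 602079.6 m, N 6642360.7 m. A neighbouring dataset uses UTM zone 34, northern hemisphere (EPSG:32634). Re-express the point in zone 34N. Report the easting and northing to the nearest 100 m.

UTM 33N → geographic: φ = 59.90610014°, λ = 16.82509978°.
UTM 34N (λ₀ = 21°) forward: E = 266576.949 m, N = 6648316.695 m.

E 266600 m, N 6648300 m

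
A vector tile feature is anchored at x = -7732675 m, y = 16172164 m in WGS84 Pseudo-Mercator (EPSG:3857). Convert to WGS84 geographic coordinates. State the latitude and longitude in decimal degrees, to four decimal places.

R = 6378137 m. λ = x/R = -69.46380140°.
φ = 2·arctan(exp(y/R)) − 90° = 2·arctan(12.62353) − 90° = 80.94129945°.

lat 80.9413°, lon -69.4638°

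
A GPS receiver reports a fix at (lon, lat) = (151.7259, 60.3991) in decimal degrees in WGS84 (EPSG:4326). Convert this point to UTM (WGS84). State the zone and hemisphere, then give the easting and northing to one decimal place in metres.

Zone 56N: E 429794.3 m, N 6696538.2 m

Longitude 151.7259° lies in the 6° band [150°, 156°), giving zone 56; latitude is north of the equator, so 56N.
Zone 56 central meridian λ₀ = 6×56 − 183 = 153°; Δλ = -1.2741°.
Transverse Mercator on WGS84 with k₀ = 0.9996 gives E = 429794.315 m, N = 6696538.153 m.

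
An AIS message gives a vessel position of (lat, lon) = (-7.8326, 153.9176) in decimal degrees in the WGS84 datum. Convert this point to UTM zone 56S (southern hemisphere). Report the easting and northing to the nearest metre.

E 601164 m, N 9134098 m

Zone 56 central meridian λ₀ = 6×56 − 183 = 153°; Δλ = +0.9176°.
Transverse Mercator on WGS84 with k₀ = 0.9996 gives E = 601163.786 m, N = 9134098.000 m.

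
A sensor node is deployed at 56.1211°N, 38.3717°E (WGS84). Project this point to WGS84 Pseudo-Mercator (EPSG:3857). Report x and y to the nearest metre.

Web Mercator is spherical with R = a = 6378137 m.
x = R·λ = 6378137 × 0.669712505 = 4271518.105 m.
y = R·ln tan(π/4 + φ/2) = 6378137 × 1.188836350 = 7582561.109 m.

x 4271518 m, y 7582561 m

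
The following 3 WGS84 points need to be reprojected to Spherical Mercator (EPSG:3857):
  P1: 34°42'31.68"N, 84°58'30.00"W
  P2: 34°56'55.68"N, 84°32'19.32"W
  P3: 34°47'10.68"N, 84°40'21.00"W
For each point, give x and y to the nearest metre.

Web Mercator: x = R·λ, y = R·ln tan(π/4+φ/2), R = 6378137 m.
P1 (34.7088°, -84.9750°) → (-9459373.730, 4124378.306) m.
P2 (34.9488°, -84.5387°) → (-9410805.036, 4156925.444) m.
P3 (34.7863°, -84.6725°) → (-9425699.584, 4134877.957) m.

P1: x -9459374 m, y 4124378 m; P2: x -9410805 m, y 4156925 m; P3: x -9425700 m, y 4134878 m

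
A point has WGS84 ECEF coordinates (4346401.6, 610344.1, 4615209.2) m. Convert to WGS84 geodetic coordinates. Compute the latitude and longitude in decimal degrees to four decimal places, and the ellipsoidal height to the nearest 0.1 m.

λ = atan2(Y, X) = 7.99350008°; p = √(X²+Y²) = 4389046.2 m.
Bowring's method on WGS84 (a = 6378137 m, b = 6356752.314 m) gives φ = 46.63090016°, h = 2097.135 m.

lat 46.6309°, lon 7.9935°, h 2097.1 m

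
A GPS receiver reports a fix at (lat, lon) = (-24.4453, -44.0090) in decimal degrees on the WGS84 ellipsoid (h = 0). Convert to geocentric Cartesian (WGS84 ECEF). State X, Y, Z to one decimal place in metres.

X 4178522.6 m, Y -4036421.0 m, Z -2623263.0 m

WGS84: a = 6378137 m, e² = 0.006694380; N(φ) = a/√(1−e²sin²φ) = 6381796.147 m.
X = (N+h)·cosφ·cosλ = 4178522.560 m; Y = (N+h)·cosφ·sinλ = -4036420.977 m; Z = (N(1−e²)+h)·sinφ = -2623262.967 m.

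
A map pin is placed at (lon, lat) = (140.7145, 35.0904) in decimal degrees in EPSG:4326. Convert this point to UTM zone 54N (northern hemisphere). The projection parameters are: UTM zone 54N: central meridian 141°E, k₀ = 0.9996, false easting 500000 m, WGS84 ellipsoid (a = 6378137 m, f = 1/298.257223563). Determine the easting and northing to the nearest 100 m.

E 474000 m, N 3883100 m

Zone 54 central meridian λ₀ = 6×54 − 183 = 141°; Δλ = -0.2855°.
Transverse Mercator on WGS84 with k₀ = 0.9996 gives E = 473976.301 m, N = 3883105.429 m.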